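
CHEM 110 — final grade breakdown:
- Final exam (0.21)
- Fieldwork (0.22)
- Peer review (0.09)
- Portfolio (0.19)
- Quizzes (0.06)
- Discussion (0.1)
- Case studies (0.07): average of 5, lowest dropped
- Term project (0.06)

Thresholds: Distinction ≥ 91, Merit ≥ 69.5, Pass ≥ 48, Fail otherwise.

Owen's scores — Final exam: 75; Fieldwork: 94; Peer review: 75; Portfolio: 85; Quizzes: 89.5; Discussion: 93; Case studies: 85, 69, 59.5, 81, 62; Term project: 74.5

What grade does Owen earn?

Case studies: drop 59.5 → average of remaining 4 = 297/4 = 74.25
Weighted total:
  Final exam 75 × 0.21 = 15.75
  Fieldwork 94 × 0.22 = 20.68
  Peer review 75 × 0.09 = 6.75
  Portfolio 85 × 0.19 = 16.15
  Quizzes 89.5 × 0.06 = 5.37
  Discussion 93 × 0.1 = 9.3
  Case studies 74.25 × 0.07 = 5.1975
  Term project 74.5 × 0.06 = 4.47
Sum = 83.6675
83.6675 is ≥ 69.5 and < 91 → Merit

Merit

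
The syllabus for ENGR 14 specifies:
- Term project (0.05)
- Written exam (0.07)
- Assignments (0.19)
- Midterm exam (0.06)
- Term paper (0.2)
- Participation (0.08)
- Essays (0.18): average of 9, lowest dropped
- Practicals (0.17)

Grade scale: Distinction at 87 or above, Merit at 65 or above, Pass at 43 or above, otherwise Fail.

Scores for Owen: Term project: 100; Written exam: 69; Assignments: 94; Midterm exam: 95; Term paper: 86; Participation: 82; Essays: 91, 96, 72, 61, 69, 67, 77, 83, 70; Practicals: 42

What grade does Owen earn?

Merit

Essays: drop 61 → average of remaining 8 = 625/8 = 78.125
Weighted total:
  Term project 100 × 0.05 = 5
  Written exam 69 × 0.07 = 4.83
  Assignments 94 × 0.19 = 17.86
  Midterm exam 95 × 0.06 = 5.7
  Term paper 86 × 0.2 = 17.2
  Participation 82 × 0.08 = 6.56
  Essays 78.125 × 0.18 = 14.0625
  Practicals 42 × 0.17 = 7.14
Sum = 78.3525
78.3525 is ≥ 65 and < 87 → Merit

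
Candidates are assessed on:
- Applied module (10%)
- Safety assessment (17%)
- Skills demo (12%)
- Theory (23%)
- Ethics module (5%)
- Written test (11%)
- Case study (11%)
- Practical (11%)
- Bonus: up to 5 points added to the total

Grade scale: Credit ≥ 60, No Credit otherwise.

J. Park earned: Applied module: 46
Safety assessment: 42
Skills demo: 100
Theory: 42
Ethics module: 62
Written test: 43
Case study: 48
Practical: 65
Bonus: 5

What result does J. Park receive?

Weighted total:
  Applied module 46 × 0.1 = 4.6
  Safety assessment 42 × 0.17 = 7.14
  Skills demo 100 × 0.12 = 12
  Theory 42 × 0.23 = 9.66
  Ethics module 62 × 0.05 = 3.1
  Written test 43 × 0.11 = 4.73
  Case study 48 × 0.11 = 5.28
  Practical 65 × 0.11 = 7.15
Sum = 53.66
Bonus: 53.66 + 5 = 58.66
58.66 < 60 → No Credit

No Credit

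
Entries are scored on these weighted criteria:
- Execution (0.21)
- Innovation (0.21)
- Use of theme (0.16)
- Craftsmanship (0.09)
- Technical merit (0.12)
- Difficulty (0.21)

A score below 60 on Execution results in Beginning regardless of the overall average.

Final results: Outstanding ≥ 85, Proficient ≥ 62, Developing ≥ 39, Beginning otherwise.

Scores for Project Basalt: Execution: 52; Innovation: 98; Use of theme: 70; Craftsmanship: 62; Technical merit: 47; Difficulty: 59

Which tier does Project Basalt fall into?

Execution score 52 < 60: minimum not met.
Weighted total:
  Execution 52 × 0.21 = 10.92
  Innovation 98 × 0.21 = 20.58
  Use of theme 70 × 0.16 = 11.2
  Craftsmanship 62 × 0.09 = 5.58
  Technical merit 47 × 0.12 = 5.64
  Difficulty 59 × 0.21 = 12.39
Sum = 66.31
Because the Execution minimum was not met, the result is Beginning.

Beginning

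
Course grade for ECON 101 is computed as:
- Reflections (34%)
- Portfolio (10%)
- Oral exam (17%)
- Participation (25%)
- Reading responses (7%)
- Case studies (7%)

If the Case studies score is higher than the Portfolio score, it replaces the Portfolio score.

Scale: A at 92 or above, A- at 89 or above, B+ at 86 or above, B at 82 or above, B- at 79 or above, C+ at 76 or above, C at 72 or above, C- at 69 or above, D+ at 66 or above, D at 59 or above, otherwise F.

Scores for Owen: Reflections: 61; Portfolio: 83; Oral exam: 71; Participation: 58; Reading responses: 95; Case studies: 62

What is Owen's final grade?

Case studies (62) ≤ Portfolio (83), so Portfolio stays at 83.
Weighted total:
  Reflections 61 × 0.34 = 20.74
  Portfolio 83 × 0.1 = 8.3
  Oral exam 71 × 0.17 = 12.07
  Participation 58 × 0.25 = 14.5
  Reading responses 95 × 0.07 = 6.65
  Case studies 62 × 0.07 = 4.34
Sum = 66.6
66.6 is ≥ 66 and < 69 → D+

D+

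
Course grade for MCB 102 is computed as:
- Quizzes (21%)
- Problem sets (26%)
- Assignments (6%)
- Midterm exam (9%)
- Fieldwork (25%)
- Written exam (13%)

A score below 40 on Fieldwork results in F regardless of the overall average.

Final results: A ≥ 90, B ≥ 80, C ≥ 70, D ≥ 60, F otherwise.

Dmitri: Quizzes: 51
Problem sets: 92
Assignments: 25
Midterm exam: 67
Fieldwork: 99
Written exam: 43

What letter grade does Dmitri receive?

Fieldwork score 99 ≥ 40: minimum met.
Weighted total:
  Quizzes 51 × 0.21 = 10.71
  Problem sets 92 × 0.26 = 23.92
  Assignments 25 × 0.06 = 1.5
  Midterm exam 67 × 0.09 = 6.03
  Fieldwork 99 × 0.25 = 24.75
  Written exam 43 × 0.13 = 5.59
Sum = 72.5
72.5 is ≥ 70 and < 80 → C

C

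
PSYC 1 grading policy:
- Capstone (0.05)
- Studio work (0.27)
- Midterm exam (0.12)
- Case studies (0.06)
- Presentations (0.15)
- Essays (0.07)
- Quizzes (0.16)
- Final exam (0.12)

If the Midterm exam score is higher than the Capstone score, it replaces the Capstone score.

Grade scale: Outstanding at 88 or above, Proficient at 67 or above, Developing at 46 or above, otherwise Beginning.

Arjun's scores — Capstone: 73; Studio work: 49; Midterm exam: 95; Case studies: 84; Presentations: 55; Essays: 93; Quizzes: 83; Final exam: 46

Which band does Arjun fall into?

Midterm exam (95) > Capstone (73), so Capstone counts as 95.
Weighted total:
  Capstone 95 × 0.05 = 4.75
  Studio work 49 × 0.27 = 13.23
  Midterm exam 95 × 0.12 = 11.4
  Case studies 84 × 0.06 = 5.04
  Presentations 55 × 0.15 = 8.25
  Essays 93 × 0.07 = 6.51
  Quizzes 83 × 0.16 = 13.28
  Final exam 46 × 0.12 = 5.52
Sum = 67.98
67.98 is ≥ 67 and < 88 → Proficient

Proficient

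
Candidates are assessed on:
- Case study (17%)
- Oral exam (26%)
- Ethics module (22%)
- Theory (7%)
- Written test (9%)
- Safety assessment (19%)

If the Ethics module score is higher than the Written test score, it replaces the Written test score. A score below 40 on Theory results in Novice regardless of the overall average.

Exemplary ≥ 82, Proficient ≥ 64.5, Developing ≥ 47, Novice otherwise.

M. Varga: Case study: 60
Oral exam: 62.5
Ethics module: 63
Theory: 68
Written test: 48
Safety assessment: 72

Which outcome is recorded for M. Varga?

Ethics module (63) > Written test (48), so Written test counts as 63.
Theory score 68 ≥ 40: minimum met.
Weighted total:
  Case study 60 × 0.17 = 10.2
  Oral exam 62.5 × 0.26 = 16.25
  Ethics module 63 × 0.22 = 13.86
  Theory 68 × 0.07 = 4.76
  Written test 63 × 0.09 = 5.67
  Safety assessment 72 × 0.19 = 13.68
Sum = 64.42
64.42 is ≥ 47 and < 64.5 → Developing

Developing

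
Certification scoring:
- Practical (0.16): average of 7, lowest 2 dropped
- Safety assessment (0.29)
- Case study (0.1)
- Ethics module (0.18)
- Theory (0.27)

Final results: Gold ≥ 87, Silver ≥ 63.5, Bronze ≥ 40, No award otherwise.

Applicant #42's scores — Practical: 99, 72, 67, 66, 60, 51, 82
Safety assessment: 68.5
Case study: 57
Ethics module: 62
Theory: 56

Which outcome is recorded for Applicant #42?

Practical: drop 51, 60 → average of remaining 5 = 386/5 = 77.2
Weighted total:
  Practical 77.2 × 0.16 = 12.352
  Safety assessment 68.5 × 0.29 = 19.865
  Case study 57 × 0.1 = 5.7
  Ethics module 62 × 0.18 = 11.16
  Theory 56 × 0.27 = 15.12
Sum = 64.197
64.197 is ≥ 63.5 and < 87 → Silver

Silver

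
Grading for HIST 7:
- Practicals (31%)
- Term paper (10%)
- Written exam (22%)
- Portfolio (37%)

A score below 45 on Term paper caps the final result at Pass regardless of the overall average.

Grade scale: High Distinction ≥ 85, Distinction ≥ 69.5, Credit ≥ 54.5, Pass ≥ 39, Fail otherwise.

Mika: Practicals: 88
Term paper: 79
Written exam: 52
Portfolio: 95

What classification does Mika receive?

Distinction

Term paper score 79 ≥ 45: minimum met.
Weighted total:
  Practicals 88 × 0.31 = 27.28
  Term paper 79 × 0.1 = 7.9
  Written exam 52 × 0.22 = 11.44
  Portfolio 95 × 0.37 = 35.15
Sum = 81.77
81.77 is ≥ 69.5 and < 85 → Distinction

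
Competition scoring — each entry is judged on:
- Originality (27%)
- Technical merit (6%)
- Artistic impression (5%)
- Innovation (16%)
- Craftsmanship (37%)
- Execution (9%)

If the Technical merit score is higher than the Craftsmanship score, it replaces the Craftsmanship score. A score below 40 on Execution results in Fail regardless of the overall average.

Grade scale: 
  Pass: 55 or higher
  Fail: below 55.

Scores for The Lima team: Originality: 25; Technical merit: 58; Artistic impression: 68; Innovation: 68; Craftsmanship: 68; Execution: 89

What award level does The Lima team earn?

Pass

Technical merit (58) ≤ Craftsmanship (68), so Craftsmanship stays at 68.
Execution score 89 ≥ 40: minimum met.
Weighted total:
  Originality 25 × 0.27 = 6.75
  Technical merit 58 × 0.06 = 3.48
  Artistic impression 68 × 0.05 = 3.4
  Innovation 68 × 0.16 = 10.88
  Craftsmanship 68 × 0.37 = 25.16
  Execution 89 × 0.09 = 8.01
Sum = 57.68
57.68 ≥ 55 → Pass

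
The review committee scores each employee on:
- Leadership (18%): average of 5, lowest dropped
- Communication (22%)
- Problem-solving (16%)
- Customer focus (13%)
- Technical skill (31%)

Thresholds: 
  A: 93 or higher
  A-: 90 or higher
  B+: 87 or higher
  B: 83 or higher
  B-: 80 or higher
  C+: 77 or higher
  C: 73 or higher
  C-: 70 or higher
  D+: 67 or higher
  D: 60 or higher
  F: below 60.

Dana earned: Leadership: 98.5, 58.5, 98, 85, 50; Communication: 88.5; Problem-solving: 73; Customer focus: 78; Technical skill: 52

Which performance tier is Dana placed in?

Leadership: drop 50 → average of remaining 4 = 340/4 = 85
Weighted total:
  Leadership 85 × 0.18 = 15.3
  Communication 88.5 × 0.22 = 19.47
  Problem-solving 73 × 0.16 = 11.68
  Customer focus 78 × 0.13 = 10.14
  Technical skill 52 × 0.31 = 16.12
Sum = 72.71
72.71 is ≥ 70 and < 73 → C-

C-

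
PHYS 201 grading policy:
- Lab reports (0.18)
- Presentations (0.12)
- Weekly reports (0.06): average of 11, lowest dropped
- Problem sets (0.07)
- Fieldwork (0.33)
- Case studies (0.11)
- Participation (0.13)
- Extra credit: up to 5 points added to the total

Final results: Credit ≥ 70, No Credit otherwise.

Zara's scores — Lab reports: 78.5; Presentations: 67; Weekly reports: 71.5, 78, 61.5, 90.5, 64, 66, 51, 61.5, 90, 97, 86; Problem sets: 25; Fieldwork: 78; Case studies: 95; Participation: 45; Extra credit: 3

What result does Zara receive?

Weekly reports: drop 51 → average of remaining 10 = 766/10 = 76.6
Weighted total:
  Lab reports 78.5 × 0.18 = 14.13
  Presentations 67 × 0.12 = 8.04
  Weekly reports 76.6 × 0.06 = 4.596
  Problem sets 25 × 0.07 = 1.75
  Fieldwork 78 × 0.33 = 25.74
  Case studies 95 × 0.11 = 10.45
  Participation 45 × 0.13 = 5.85
Sum = 70.556
Extra credit: 70.556 + 3 = 73.556
73.556 ≥ 70 → Credit

Credit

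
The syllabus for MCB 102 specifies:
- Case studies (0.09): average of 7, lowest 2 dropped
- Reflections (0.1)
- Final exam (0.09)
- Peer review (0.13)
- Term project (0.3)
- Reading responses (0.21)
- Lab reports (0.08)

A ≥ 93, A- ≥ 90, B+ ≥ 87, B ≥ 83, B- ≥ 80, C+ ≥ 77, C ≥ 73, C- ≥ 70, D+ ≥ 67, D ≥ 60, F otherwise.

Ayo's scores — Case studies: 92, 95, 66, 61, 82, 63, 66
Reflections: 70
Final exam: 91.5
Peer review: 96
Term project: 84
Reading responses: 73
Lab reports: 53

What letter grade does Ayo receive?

C+

Case studies: drop 61, 63 → average of remaining 5 = 401/5 = 80.2
Weighted total:
  Case studies 80.2 × 0.09 = 7.218
  Reflections 70 × 0.1 = 7
  Final exam 91.5 × 0.09 = 8.235
  Peer review 96 × 0.13 = 12.48
  Term project 84 × 0.3 = 25.2
  Reading responses 73 × 0.21 = 15.33
  Lab reports 53 × 0.08 = 4.24
Sum = 79.703
79.703 is ≥ 77 and < 80 → C+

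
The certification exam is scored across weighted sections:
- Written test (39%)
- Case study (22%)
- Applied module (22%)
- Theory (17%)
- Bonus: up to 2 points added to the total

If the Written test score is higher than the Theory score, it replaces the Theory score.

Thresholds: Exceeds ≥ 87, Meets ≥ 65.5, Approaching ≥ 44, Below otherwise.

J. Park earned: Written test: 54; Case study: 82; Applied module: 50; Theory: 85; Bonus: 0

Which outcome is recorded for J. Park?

Written test (54) ≤ Theory (85), so Theory stays at 85.
Weighted total:
  Written test 54 × 0.39 = 21.06
  Case study 82 × 0.22 = 18.04
  Applied module 50 × 0.22 = 11
  Theory 85 × 0.17 = 14.45
Sum = 64.55
Bonus: 64.55 + 0 = 64.55
64.55 is ≥ 44 and < 65.5 → Approaching

Approaching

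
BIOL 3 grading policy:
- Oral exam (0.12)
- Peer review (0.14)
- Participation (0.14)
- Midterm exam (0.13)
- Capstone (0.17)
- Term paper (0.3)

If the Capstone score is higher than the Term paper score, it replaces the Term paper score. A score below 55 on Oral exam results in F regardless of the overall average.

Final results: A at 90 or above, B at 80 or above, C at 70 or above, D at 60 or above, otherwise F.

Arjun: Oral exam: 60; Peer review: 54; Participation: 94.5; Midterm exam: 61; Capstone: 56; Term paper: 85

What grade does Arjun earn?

Capstone (56) ≤ Term paper (85), so Term paper stays at 85.
Oral exam score 60 ≥ 55: minimum met.
Weighted total:
  Oral exam 60 × 0.12 = 7.2
  Peer review 54 × 0.14 = 7.56
  Participation 94.5 × 0.14 = 13.23
  Midterm exam 61 × 0.13 = 7.93
  Capstone 56 × 0.17 = 9.52
  Term paper 85 × 0.3 = 25.5
Sum = 70.94
70.94 is ≥ 70 and < 80 → C

C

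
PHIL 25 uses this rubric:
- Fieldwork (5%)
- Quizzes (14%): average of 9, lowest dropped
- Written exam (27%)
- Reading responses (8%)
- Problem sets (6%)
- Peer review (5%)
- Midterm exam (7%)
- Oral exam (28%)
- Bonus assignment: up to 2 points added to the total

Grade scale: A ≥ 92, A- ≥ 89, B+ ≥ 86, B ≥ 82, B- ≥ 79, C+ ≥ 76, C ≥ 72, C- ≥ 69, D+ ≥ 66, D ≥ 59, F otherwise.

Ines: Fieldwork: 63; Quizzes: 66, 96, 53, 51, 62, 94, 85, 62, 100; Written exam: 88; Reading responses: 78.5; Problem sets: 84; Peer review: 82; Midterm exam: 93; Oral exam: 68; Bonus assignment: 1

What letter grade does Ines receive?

B-

Quizzes: drop 51 → average of remaining 8 = 618/8 = 77.25
Weighted total:
  Fieldwork 63 × 0.05 = 3.15
  Quizzes 77.25 × 0.14 = 10.815
  Written exam 88 × 0.27 = 23.76
  Reading responses 78.5 × 0.08 = 6.28
  Problem sets 84 × 0.06 = 5.04
  Peer review 82 × 0.05 = 4.1
  Midterm exam 93 × 0.07 = 6.51
  Oral exam 68 × 0.28 = 19.04
Sum = 78.695
Bonus assignment: 78.695 + 1 = 79.695
79.695 is ≥ 79 and < 82 → B-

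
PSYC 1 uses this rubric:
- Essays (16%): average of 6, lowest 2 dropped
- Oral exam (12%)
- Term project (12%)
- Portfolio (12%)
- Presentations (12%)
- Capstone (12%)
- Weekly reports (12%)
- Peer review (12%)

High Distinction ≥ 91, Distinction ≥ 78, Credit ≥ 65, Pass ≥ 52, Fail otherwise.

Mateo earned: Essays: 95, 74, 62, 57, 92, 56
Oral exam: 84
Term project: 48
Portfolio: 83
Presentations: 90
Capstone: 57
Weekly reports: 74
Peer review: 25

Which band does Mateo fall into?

Credit

Essays: drop 56, 57 → average of remaining 4 = 323/4 = 80.75
Weighted total:
  Essays 80.75 × 0.16 = 12.92
  Oral exam 84 × 0.12 = 10.08
  Term project 48 × 0.12 = 5.76
  Portfolio 83 × 0.12 = 9.96
  Presentations 90 × 0.12 = 10.8
  Capstone 57 × 0.12 = 6.84
  Weekly reports 74 × 0.12 = 8.88
  Peer review 25 × 0.12 = 3
Sum = 68.24
68.24 is ≥ 65 and < 78 → Credit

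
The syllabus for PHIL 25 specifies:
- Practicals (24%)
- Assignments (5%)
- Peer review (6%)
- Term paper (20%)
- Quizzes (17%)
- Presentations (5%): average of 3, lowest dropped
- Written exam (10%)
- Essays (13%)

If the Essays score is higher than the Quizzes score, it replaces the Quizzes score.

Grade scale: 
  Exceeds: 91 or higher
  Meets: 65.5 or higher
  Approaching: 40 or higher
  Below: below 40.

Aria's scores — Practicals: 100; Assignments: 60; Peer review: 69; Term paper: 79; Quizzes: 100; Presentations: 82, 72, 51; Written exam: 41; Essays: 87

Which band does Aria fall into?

Presentations: drop 51 → average of remaining 2 = 154/2 = 77
Essays (87) ≤ Quizzes (100), so Quizzes stays at 100.
Weighted total:
  Practicals 100 × 0.24 = 24
  Assignments 60 × 0.05 = 3
  Peer review 69 × 0.06 = 4.14
  Term paper 79 × 0.2 = 15.8
  Quizzes 100 × 0.17 = 17
  Presentations 77 × 0.05 = 3.85
  Written exam 41 × 0.1 = 4.1
  Essays 87 × 0.13 = 11.31
Sum = 83.2
83.2 is ≥ 65.5 and < 91 → Meets

Meets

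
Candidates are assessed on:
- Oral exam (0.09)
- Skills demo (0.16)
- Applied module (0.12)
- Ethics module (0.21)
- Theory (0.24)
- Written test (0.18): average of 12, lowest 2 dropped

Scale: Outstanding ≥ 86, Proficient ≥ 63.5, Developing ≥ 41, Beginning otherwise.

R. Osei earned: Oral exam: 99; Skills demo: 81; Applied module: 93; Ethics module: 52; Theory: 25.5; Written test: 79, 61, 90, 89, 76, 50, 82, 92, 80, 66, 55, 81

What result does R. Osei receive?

Proficient

Written test: drop 50, 55 → average of remaining 10 = 796/10 = 79.6
Weighted total:
  Oral exam 99 × 0.09 = 8.91
  Skills demo 81 × 0.16 = 12.96
  Applied module 93 × 0.12 = 11.16
  Ethics module 52 × 0.21 = 10.92
  Theory 25.5 × 0.24 = 6.12
  Written test 79.6 × 0.18 = 14.328
Sum = 64.398
64.398 is ≥ 63.5 and < 86 → Proficient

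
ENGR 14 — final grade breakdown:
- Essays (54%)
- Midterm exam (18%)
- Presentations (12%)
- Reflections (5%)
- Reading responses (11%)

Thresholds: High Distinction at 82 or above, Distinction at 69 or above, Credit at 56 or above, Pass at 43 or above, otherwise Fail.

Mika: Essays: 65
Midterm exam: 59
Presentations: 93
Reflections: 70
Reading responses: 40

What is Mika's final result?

Weighted total:
  Essays 65 × 0.54 = 35.1
  Midterm exam 59 × 0.18 = 10.62
  Presentations 93 × 0.12 = 11.16
  Reflections 70 × 0.05 = 3.5
  Reading responses 40 × 0.11 = 4.4
Sum = 64.78
64.78 is ≥ 56 and < 69 → Credit

Credit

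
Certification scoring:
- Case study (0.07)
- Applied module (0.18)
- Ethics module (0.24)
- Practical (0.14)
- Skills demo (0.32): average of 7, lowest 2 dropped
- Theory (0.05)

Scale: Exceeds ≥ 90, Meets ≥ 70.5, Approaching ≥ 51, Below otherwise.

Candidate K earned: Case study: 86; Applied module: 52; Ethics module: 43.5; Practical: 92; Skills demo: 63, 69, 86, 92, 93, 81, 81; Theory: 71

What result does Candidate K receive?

Skills demo: drop 63, 69 → average of remaining 5 = 433/5 = 86.6
Weighted total:
  Case study 86 × 0.07 = 6.02
  Applied module 52 × 0.18 = 9.36
  Ethics module 43.5 × 0.24 = 10.44
  Practical 92 × 0.14 = 12.88
  Skills demo 86.6 × 0.32 = 27.712
  Theory 71 × 0.05 = 3.55
Sum = 69.962
69.962 is ≥ 51 and < 70.5 → Approaching

Approaching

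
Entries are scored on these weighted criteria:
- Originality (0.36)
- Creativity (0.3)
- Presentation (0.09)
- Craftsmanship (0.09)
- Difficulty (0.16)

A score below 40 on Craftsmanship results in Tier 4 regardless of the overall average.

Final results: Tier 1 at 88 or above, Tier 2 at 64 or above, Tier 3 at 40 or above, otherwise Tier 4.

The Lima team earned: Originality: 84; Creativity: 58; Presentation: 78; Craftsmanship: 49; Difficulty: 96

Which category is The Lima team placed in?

Craftsmanship score 49 ≥ 40: minimum met.
Weighted total:
  Originality 84 × 0.36 = 30.24
  Creativity 58 × 0.3 = 17.4
  Presentation 78 × 0.09 = 7.02
  Craftsmanship 49 × 0.09 = 4.41
  Difficulty 96 × 0.16 = 15.36
Sum = 74.43
74.43 is ≥ 64 and < 88 → Tier 2

Tier 2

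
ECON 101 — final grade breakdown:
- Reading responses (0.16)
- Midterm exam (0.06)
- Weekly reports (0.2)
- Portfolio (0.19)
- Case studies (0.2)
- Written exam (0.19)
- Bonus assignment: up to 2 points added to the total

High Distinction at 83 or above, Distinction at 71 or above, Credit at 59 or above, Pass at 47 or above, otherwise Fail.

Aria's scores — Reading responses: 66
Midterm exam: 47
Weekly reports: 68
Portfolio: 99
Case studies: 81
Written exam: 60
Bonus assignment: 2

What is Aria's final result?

Distinction

Weighted total:
  Reading responses 66 × 0.16 = 10.56
  Midterm exam 47 × 0.06 = 2.82
  Weekly reports 68 × 0.2 = 13.6
  Portfolio 99 × 0.19 = 18.81
  Case studies 81 × 0.2 = 16.2
  Written exam 60 × 0.19 = 11.4
Sum = 73.39
Bonus assignment: 73.39 + 2 = 75.39
75.39 is ≥ 71 and < 83 → Distinction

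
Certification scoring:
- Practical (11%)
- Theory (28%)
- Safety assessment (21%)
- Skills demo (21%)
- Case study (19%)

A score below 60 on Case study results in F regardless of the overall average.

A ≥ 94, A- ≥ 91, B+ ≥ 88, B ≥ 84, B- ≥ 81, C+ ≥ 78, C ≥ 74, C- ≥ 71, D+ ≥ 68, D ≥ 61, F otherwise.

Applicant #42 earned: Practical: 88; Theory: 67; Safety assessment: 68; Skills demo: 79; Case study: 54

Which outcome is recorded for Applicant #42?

F

Case study score 54 < 60: minimum not met.
Weighted total:
  Practical 88 × 0.11 = 9.68
  Theory 67 × 0.28 = 18.76
  Safety assessment 68 × 0.21 = 14.28
  Skills demo 79 × 0.21 = 16.59
  Case study 54 × 0.19 = 10.26
Sum = 69.57
Because the Case study minimum was not met, the result is F.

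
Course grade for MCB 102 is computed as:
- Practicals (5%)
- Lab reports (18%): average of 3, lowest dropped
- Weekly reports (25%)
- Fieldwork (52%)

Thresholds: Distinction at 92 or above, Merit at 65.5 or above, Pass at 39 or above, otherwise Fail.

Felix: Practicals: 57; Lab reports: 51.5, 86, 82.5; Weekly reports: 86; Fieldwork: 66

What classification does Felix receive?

Merit

Lab reports: drop 51.5 → average of remaining 2 = 168.5/2 = 84.25
Weighted total:
  Practicals 57 × 0.05 = 2.85
  Lab reports 84.25 × 0.18 = 15.165
  Weekly reports 86 × 0.25 = 21.5
  Fieldwork 66 × 0.52 = 34.32
Sum = 73.835
73.835 is ≥ 65.5 and < 92 → Merit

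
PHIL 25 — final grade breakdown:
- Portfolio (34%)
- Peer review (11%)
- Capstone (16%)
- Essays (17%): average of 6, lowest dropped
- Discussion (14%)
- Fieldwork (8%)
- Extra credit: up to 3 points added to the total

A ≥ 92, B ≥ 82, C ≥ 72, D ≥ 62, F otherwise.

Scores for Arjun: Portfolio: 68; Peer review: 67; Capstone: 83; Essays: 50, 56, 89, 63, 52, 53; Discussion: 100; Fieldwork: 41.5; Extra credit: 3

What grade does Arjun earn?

Essays: drop 50 → average of remaining 5 = 313/5 = 62.6
Weighted total:
  Portfolio 68 × 0.34 = 23.12
  Peer review 67 × 0.11 = 7.37
  Capstone 83 × 0.16 = 13.28
  Essays 62.6 × 0.17 = 10.642
  Discussion 100 × 0.14 = 14
  Fieldwork 41.5 × 0.08 = 3.32
Sum = 71.732
Extra credit: 71.732 + 3 = 74.732
74.732 is ≥ 72 and < 82 → C

C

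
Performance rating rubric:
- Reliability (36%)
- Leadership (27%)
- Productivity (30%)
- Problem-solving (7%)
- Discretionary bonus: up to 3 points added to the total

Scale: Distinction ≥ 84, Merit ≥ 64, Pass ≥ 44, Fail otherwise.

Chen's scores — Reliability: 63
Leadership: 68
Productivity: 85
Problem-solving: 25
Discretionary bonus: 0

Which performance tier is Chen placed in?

Merit

Weighted total:
  Reliability 63 × 0.36 = 22.68
  Leadership 68 × 0.27 = 18.36
  Productivity 85 × 0.3 = 25.5
  Problem-solving 25 × 0.07 = 1.75
Sum = 68.29
Discretionary bonus: 68.29 + 0 = 68.29
68.29 is ≥ 64 and < 84 → Merit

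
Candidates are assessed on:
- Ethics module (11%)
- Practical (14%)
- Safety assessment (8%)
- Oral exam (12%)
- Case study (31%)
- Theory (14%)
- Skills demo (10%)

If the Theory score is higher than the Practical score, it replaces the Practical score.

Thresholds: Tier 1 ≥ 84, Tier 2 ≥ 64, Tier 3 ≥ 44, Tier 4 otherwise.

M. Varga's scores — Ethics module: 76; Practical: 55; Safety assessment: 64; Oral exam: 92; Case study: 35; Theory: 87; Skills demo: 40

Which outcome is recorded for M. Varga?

Tier 3

Theory (87) > Practical (55), so Practical counts as 87.
Weighted total:
  Ethics module 76 × 0.11 = 8.36
  Practical 87 × 0.14 = 12.18
  Safety assessment 64 × 0.08 = 5.12
  Oral exam 92 × 0.12 = 11.04
  Case study 35 × 0.31 = 10.85
  Theory 87 × 0.14 = 12.18
  Skills demo 40 × 0.1 = 4
Sum = 63.73
63.73 is ≥ 44 and < 64 → Tier 3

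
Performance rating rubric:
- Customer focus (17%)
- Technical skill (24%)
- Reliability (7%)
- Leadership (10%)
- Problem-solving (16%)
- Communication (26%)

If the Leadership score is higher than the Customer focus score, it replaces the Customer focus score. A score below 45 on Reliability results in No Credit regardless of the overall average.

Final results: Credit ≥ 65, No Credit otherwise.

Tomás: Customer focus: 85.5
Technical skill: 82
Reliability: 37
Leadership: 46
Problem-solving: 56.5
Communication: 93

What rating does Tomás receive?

Leadership (46) ≤ Customer focus (85.5), so Customer focus stays at 85.5.
Reliability score 37 < 45: minimum not met.
Weighted total:
  Customer focus 85.5 × 0.17 = 14.535
  Technical skill 82 × 0.24 = 19.68
  Reliability 37 × 0.07 = 2.59
  Leadership 46 × 0.1 = 4.6
  Problem-solving 56.5 × 0.16 = 9.04
  Communication 93 × 0.26 = 24.18
Sum = 74.625
Because the Reliability minimum was not met, the result is No Credit.

No Credit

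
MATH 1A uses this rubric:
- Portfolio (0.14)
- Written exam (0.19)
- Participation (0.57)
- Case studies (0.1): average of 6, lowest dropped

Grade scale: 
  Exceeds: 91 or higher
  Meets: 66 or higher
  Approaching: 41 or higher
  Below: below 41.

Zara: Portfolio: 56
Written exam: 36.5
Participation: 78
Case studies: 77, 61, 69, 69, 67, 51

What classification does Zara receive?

Case studies: drop 51 → average of remaining 5 = 343/5 = 68.6
Weighted total:
  Portfolio 56 × 0.14 = 7.84
  Written exam 36.5 × 0.19 = 6.935
  Participation 78 × 0.57 = 44.46
  Case studies 68.6 × 0.1 = 6.86
Sum = 66.095
66.095 is ≥ 66 and < 91 → Meets

Meets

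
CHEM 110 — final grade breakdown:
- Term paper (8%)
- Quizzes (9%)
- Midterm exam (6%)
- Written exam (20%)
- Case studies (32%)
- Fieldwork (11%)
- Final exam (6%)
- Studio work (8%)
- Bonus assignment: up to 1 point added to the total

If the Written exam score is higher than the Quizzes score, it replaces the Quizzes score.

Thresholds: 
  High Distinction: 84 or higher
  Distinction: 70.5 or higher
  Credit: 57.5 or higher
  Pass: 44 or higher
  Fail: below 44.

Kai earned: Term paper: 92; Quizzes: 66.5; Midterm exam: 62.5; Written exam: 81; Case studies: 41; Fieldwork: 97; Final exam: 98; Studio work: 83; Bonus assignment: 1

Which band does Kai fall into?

Distinction

Written exam (81) > Quizzes (66.5), so Quizzes counts as 81.
Weighted total:
  Term paper 92 × 0.08 = 7.36
  Quizzes 81 × 0.09 = 7.29
  Midterm exam 62.5 × 0.06 = 3.75
  Written exam 81 × 0.2 = 16.2
  Case studies 41 × 0.32 = 13.12
  Fieldwork 97 × 0.11 = 10.67
  Final exam 98 × 0.06 = 5.88
  Studio work 83 × 0.08 = 6.64
Sum = 70.91
Bonus assignment: 70.91 + 1 = 71.91
71.91 is ≥ 70.5 and < 84 → Distinction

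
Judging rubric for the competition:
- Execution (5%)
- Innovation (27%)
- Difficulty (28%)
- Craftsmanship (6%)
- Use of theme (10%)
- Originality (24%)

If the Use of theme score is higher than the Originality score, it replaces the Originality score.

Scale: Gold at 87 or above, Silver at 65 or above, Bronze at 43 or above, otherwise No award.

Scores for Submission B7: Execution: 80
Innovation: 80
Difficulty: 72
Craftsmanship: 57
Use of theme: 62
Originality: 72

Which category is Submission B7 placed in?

Use of theme (62) ≤ Originality (72), so Originality stays at 72.
Weighted total:
  Execution 80 × 0.05 = 4
  Innovation 80 × 0.27 = 21.6
  Difficulty 72 × 0.28 = 20.16
  Craftsmanship 57 × 0.06 = 3.42
  Use of theme 62 × 0.1 = 6.2
  Originality 72 × 0.24 = 17.28
Sum = 72.66
72.66 is ≥ 65 and < 87 → Silver

Silver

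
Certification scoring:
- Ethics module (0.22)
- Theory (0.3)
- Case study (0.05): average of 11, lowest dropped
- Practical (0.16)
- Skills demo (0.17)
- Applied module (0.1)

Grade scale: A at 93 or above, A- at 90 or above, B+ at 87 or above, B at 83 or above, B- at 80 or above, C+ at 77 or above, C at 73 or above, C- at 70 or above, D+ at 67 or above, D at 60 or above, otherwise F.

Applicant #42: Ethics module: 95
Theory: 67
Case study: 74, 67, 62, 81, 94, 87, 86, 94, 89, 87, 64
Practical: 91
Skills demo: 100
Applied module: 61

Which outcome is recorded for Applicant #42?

B-

Case study: drop 62 → average of remaining 10 = 823/10 = 82.3
Weighted total:
  Ethics module 95 × 0.22 = 20.9
  Theory 67 × 0.3 = 20.1
  Case study 82.3 × 0.05 = 4.115
  Practical 91 × 0.16 = 14.56
  Skills demo 100 × 0.17 = 17
  Applied module 61 × 0.1 = 6.1
Sum = 82.775
82.775 is ≥ 80 and < 83 → B-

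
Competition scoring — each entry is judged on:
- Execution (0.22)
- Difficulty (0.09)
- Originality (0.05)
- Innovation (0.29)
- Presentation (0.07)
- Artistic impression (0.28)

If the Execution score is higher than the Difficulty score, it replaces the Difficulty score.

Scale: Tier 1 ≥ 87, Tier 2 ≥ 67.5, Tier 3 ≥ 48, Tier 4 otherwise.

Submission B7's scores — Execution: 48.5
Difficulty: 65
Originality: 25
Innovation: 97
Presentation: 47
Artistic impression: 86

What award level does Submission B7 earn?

Execution (48.5) ≤ Difficulty (65), so Difficulty stays at 65.
Weighted total:
  Execution 48.5 × 0.22 = 10.67
  Difficulty 65 × 0.09 = 5.85
  Originality 25 × 0.05 = 1.25
  Innovation 97 × 0.29 = 28.13
  Presentation 47 × 0.07 = 3.29
  Artistic impression 86 × 0.28 = 24.08
Sum = 73.27
73.27 is ≥ 67.5 and < 87 → Tier 2

Tier 2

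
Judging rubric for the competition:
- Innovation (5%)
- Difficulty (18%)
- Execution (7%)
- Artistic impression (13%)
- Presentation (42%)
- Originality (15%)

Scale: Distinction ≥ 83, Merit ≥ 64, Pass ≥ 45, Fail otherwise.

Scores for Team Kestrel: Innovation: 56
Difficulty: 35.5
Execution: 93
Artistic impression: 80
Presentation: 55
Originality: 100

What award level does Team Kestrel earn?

Weighted total:
  Innovation 56 × 0.05 = 2.8
  Difficulty 35.5 × 0.18 = 6.39
  Execution 93 × 0.07 = 6.51
  Artistic impression 80 × 0.13 = 10.4
  Presentation 55 × 0.42 = 23.1
  Originality 100 × 0.15 = 15
Sum = 64.2
64.2 is ≥ 64 and < 83 → Merit

Merit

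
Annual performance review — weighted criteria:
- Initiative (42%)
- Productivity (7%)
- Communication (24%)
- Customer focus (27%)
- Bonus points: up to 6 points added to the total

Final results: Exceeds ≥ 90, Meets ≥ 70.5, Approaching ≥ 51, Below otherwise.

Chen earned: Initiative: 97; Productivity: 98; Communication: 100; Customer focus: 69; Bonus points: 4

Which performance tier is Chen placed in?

Weighted total:
  Initiative 97 × 0.42 = 40.74
  Productivity 98 × 0.07 = 6.86
  Communication 100 × 0.24 = 24
  Customer focus 69 × 0.27 = 18.63
Sum = 90.23
Bonus points: 90.23 + 4 = 94.23
94.23 ≥ 90 → Exceeds

Exceeds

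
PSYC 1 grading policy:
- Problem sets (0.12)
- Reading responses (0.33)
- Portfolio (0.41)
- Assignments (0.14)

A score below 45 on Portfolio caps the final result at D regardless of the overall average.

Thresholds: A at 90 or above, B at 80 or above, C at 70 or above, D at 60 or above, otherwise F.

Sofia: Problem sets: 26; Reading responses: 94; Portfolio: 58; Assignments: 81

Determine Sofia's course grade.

D

Portfolio score 58 ≥ 45: minimum met.
Weighted total:
  Problem sets 26 × 0.12 = 3.12
  Reading responses 94 × 0.33 = 31.02
  Portfolio 58 × 0.41 = 23.78
  Assignments 81 × 0.14 = 11.34
Sum = 69.26
69.26 is ≥ 60 and < 70 → D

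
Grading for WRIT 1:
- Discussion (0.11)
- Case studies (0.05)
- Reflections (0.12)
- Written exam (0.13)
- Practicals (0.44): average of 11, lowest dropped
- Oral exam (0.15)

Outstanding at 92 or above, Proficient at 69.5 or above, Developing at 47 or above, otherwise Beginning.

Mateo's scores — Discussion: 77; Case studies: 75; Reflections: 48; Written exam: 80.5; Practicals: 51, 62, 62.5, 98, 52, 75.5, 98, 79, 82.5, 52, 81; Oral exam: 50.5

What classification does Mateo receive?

Developing

Practicals: drop 51 → average of remaining 10 = 742.5/10 = 74.25
Weighted total:
  Discussion 77 × 0.11 = 8.47
  Case studies 75 × 0.05 = 3.75
  Reflections 48 × 0.12 = 5.76
  Written exam 80.5 × 0.13 = 10.465
  Practicals 74.25 × 0.44 = 32.67
  Oral exam 50.5 × 0.15 = 7.575
Sum = 68.69
68.69 is ≥ 47 and < 69.5 → Developing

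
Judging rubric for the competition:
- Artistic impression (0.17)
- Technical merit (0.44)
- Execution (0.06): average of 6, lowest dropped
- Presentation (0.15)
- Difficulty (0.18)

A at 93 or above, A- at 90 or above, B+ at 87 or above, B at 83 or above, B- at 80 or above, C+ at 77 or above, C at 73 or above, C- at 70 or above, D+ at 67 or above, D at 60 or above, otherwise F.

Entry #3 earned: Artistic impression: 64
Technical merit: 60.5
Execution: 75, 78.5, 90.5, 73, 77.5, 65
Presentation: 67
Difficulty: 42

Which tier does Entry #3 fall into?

Execution: drop 65 → average of remaining 5 = 394.5/5 = 78.9
Weighted total:
  Artistic impression 64 × 0.17 = 10.88
  Technical merit 60.5 × 0.44 = 26.62
  Execution 78.9 × 0.06 = 4.734
  Presentation 67 × 0.15 = 10.05
  Difficulty 42 × 0.18 = 7.56
Sum = 59.844
59.844 < 60 → F

F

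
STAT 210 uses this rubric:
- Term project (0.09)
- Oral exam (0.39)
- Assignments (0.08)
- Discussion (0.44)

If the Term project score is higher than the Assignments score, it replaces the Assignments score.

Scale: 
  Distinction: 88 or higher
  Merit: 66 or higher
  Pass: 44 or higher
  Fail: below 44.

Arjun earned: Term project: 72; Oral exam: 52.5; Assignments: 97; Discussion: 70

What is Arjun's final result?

Term project (72) ≤ Assignments (97), so Assignments stays at 97.
Weighted total:
  Term project 72 × 0.09 = 6.48
  Oral exam 52.5 × 0.39 = 20.475
  Assignments 97 × 0.08 = 7.76
  Discussion 70 × 0.44 = 30.8
Sum = 65.515
65.515 is ≥ 44 and < 66 → Pass

Pass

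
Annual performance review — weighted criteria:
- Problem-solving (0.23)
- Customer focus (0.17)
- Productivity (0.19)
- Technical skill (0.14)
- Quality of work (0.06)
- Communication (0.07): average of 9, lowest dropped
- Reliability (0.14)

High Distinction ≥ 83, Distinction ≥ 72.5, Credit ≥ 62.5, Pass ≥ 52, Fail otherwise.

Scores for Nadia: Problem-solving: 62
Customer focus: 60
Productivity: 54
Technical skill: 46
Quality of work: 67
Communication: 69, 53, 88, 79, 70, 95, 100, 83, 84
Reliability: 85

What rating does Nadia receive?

Communication: drop 53 → average of remaining 8 = 668/8 = 83.5
Weighted total:
  Problem-solving 62 × 0.23 = 14.26
  Customer focus 60 × 0.17 = 10.2
  Productivity 54 × 0.19 = 10.26
  Technical skill 46 × 0.14 = 6.44
  Quality of work 67 × 0.06 = 4.02
  Communication 83.5 × 0.07 = 5.845
  Reliability 85 × 0.14 = 11.9
Sum = 62.925
62.925 is ≥ 62.5 and < 72.5 → Credit

Credit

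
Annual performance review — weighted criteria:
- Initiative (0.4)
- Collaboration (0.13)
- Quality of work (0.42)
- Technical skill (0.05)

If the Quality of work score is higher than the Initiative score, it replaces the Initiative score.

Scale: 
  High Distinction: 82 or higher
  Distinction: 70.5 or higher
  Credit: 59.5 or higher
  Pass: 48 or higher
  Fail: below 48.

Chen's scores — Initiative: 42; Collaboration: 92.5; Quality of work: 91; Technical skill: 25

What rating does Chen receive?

High Distinction

Quality of work (91) > Initiative (42), so Initiative counts as 91.
Weighted total:
  Initiative 91 × 0.4 = 36.4
  Collaboration 92.5 × 0.13 = 12.025
  Quality of work 91 × 0.42 = 38.22
  Technical skill 25 × 0.05 = 1.25
Sum = 87.895
87.895 ≥ 82 → High Distinction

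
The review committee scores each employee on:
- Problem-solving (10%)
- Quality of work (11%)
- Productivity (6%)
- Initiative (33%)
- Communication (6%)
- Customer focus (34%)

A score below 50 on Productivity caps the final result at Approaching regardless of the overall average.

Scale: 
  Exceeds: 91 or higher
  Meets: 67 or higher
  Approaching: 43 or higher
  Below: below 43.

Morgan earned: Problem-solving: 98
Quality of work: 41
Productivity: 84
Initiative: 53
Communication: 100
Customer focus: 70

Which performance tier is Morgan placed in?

Productivity score 84 ≥ 50: minimum met.
Weighted total:
  Problem-solving 98 × 0.1 = 9.8
  Quality of work 41 × 0.11 = 4.51
  Productivity 84 × 0.06 = 5.04
  Initiative 53 × 0.33 = 17.49
  Communication 100 × 0.06 = 6
  Customer focus 70 × 0.34 = 23.8
Sum = 66.64
66.64 is ≥ 43 and < 67 → Approaching

Approaching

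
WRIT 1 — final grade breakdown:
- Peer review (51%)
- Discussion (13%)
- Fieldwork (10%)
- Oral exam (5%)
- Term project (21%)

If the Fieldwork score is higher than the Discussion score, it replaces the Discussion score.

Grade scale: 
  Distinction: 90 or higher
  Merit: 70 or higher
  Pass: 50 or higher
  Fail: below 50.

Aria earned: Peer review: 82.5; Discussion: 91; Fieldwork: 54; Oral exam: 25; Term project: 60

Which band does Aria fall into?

Merit

Fieldwork (54) ≤ Discussion (91), so Discussion stays at 91.
Weighted total:
  Peer review 82.5 × 0.51 = 42.075
  Discussion 91 × 0.13 = 11.83
  Fieldwork 54 × 0.1 = 5.4
  Oral exam 25 × 0.05 = 1.25
  Term project 60 × 0.21 = 12.6
Sum = 73.155
73.155 is ≥ 70 and < 90 → Merit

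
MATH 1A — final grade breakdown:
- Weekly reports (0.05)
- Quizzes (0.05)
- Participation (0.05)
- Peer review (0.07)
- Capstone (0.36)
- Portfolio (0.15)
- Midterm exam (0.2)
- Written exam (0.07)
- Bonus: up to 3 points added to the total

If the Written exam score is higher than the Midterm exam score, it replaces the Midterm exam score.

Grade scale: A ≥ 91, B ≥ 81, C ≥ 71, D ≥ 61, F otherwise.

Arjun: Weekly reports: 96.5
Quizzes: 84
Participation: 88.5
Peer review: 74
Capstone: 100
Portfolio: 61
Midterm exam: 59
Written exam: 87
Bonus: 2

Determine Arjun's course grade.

B

Written exam (87) > Midterm exam (59), so Midterm exam counts as 87.
Weighted total:
  Weekly reports 96.5 × 0.05 = 4.825
  Quizzes 84 × 0.05 = 4.2
  Participation 88.5 × 0.05 = 4.425
  Peer review 74 × 0.07 = 5.18
  Capstone 100 × 0.36 = 36
  Portfolio 61 × 0.15 = 9.15
  Midterm exam 87 × 0.2 = 17.4
  Written exam 87 × 0.07 = 6.09
Sum = 87.27
Bonus: 87.27 + 2 = 89.27
89.27 is ≥ 81 and < 91 → B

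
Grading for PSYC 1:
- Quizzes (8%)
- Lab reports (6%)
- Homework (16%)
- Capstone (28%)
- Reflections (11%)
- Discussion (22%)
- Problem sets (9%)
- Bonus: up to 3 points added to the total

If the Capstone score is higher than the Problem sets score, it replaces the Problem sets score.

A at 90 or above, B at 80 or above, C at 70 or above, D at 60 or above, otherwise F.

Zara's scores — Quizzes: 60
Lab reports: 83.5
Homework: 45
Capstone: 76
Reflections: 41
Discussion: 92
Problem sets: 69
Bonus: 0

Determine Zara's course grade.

D

Capstone (76) > Problem sets (69), so Problem sets counts as 76.
Weighted total:
  Quizzes 60 × 0.08 = 4.8
  Lab reports 83.5 × 0.06 = 5.01
  Homework 45 × 0.16 = 7.2
  Capstone 76 × 0.28 = 21.28
  Reflections 41 × 0.11 = 4.51
  Discussion 92 × 0.22 = 20.24
  Problem sets 76 × 0.09 = 6.84
Sum = 69.88
Bonus: 69.88 + 0 = 69.88
69.88 is ≥ 60 and < 70 → D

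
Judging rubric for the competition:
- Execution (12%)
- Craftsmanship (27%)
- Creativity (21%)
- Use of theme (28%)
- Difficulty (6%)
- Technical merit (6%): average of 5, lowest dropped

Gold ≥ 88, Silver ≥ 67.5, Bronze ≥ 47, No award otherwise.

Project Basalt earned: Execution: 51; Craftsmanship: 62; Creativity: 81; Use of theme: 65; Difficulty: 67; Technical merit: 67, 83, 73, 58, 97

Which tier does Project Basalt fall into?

Technical merit: drop 58 → average of remaining 4 = 320/4 = 80
Weighted total:
  Execution 51 × 0.12 = 6.12
  Craftsmanship 62 × 0.27 = 16.74
  Creativity 81 × 0.21 = 17.01
  Use of theme 65 × 0.28 = 18.2
  Difficulty 67 × 0.06 = 4.02
  Technical merit 80 × 0.06 = 4.8
Sum = 66.89
66.89 is ≥ 47 and < 67.5 → Bronze

Bronze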